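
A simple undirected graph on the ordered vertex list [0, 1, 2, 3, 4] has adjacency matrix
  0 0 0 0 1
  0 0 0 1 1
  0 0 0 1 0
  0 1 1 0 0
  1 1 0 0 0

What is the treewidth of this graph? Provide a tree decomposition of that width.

Treewidth 1.
One such decomposition:
Bags: B1 = {2, 3}  B2 = {1, 3}  B3 = {1, 4}  B4 = {0, 4}
Tree: B1–B2, B2–B3, B3–B4

Every bag has size at most 2, so the width is 2 − 1 = 1 and tw(G) ≤ 1. Any graph with an edge has treewidth ≥ 1, and G has the edge 2–3. Hence tw(G) = 1 exactly.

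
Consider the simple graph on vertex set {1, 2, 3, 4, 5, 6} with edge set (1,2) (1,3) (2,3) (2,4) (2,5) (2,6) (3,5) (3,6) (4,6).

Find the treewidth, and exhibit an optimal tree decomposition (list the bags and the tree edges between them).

Treewidth 2.
Bags: B1 = {2, 4, 6}  B2 = {2, 3, 6}  B3 = {1, 2, 3}  B4 = {2, 3, 5}
Tree: B1–B2, B2–B3, B2–B4

Every bag has size at most 3, so the width is 3 − 1 = 2 and tw(G) ≤ 2. Conversely, {1, 2, 3} is a clique of size 3, and the vertices of any clique must share a bag in every tree decomposition; so some bag has ≥ 3 vertices and tw(G) ≥ 2. Hence tw(G) = 2 exactly.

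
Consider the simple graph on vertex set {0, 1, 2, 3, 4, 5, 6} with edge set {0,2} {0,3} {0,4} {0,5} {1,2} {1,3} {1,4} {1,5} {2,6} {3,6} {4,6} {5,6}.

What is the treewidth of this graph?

3

A width-3 tree decomposition is:
Bags: B1 = {0, 1, 2, 6}  B2 = {0, 1, 3, 6}  B3 = {0, 1, 4, 6}  B4 = {0, 1, 5, 6}
Tree: B1–B2, B2–B3, B3–B4
Each bag holds 4 vertices, so the decomposition has width 3, which upper-bounds the treewidth. For the lower bound: the 4 vertex sets {2,6}, {1,3}, {0}, {4} are disjoint, each induces a connected subgraph, and every pair is joined by at least one edge of G. Contracting each set to a single vertex therefore yields K_{4} as a minor, and since treewidth is minor-monotone, tw(G) ≥ tw(K_{4}) = 3. The upper and lower bounds meet at 3, so that is the treewidth.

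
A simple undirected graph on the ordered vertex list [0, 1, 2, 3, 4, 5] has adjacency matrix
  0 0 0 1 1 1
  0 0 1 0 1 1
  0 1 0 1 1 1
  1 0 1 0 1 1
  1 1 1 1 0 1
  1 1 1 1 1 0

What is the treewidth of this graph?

A width-3 tree decomposition is:
Bags: B1 = {2, 3, 4, 5}  B2 = {1, 2, 4, 5}  B3 = {0, 3, 4, 5}
Tree: B1–B2, B1–B3
The largest bag has 4 vertices, giving width 3; this decomposition certifies tw(G) ≤ 3. Conversely, {0, 3, 4, 5} is a clique of size 4, and the vertices of any clique must share a bag in every tree decomposition; so some bag has ≥ 4 vertices and tw(G) ≥ 3. Combining the bounds, tw(G) = 3.

3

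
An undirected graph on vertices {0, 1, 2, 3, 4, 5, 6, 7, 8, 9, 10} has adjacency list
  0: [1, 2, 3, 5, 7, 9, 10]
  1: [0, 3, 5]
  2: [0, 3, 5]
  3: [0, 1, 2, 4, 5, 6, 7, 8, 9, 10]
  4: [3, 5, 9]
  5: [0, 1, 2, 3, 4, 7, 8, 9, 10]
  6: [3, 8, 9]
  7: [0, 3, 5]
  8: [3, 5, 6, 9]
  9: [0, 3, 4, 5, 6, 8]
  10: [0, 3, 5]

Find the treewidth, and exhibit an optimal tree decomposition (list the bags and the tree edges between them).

Each bag holds 4 vertices, so the decomposition has width 3, which upper-bounds the treewidth. For the lower bound, the 4 vertices {0, 1, 3, 5} are pairwise adjacent, and any tree decomposition puts a clique entirely inside one bag — forcing width ≥ 3. Hence tw(G) = 3 exactly.

Treewidth 3.
Bags: B1 = {3, 5, 8, 9}  B2 = {0, 3, 5, 9}  B3 = {0, 3, 5, 7}  B4 = {3, 6, 8, 9}  B5 = {0, 1, 3, 5}  B6 = {0, 2, 3, 5}  B7 = {0, 3, 5, 10}  B8 = {3, 4, 5, 9}
Tree: B1–B2, B2–B3, B1–B4, B2–B5, B5–B6, B2–B7, B2–B8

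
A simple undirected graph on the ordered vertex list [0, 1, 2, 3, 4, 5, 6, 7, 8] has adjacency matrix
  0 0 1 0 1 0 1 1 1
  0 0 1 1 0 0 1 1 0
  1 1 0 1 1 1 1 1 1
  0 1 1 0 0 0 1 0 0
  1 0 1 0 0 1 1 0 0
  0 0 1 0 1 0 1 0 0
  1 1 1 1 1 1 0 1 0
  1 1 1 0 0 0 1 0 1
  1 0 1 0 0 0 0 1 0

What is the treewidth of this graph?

A width-3 tree decomposition is:
Bags: B1 = {0, 2, 6, 7}  B2 = {1, 2, 6, 7}  B3 = {0, 2, 7, 8}  B4 = {0, 2, 4, 6}  B5 = {1, 2, 3, 6}  B6 = {2, 4, 5, 6}
Tree: B1–B2, B1–B3, B1–B4, B2–B5, B4–B6
Every bag has size at most 4, so the width is 4 − 1 = 3 and tw(G) ≤ 3. For the lower bound, the 4 vertices {0, 2, 7, 8} are pairwise adjacent, and any tree decomposition puts a clique entirely inside one bag — forcing width ≥ 3. The upper and lower bounds meet at 3, so that is the treewidth.

3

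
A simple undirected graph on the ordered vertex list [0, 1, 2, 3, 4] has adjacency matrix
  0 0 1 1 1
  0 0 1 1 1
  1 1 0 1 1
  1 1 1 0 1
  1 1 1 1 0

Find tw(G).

3

A width-3 tree decomposition is:
Bags: B1 = {0, 2, 3, 4}  B2 = {1, 2, 3, 4}
Tree: B1–B2
The largest bag has 4 vertices, giving width 3; this decomposition certifies tw(G) ≤ 3. For the lower bound, the 4 vertices {0, 2, 3, 4} are pairwise adjacent, and any tree decomposition puts a clique entirely inside one bag — forcing width ≥ 3. Hence tw(G) = 3 exactly.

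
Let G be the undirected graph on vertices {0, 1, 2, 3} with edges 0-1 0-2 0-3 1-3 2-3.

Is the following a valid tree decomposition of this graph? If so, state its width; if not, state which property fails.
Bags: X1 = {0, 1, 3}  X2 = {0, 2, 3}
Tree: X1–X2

Yes; width 2.

Every vertex of G appears in some bag (union = {0, 1, 2, 3}); every edge is covered by a bag; and for each vertex v the set of bags containing v is connected in the bag tree. The decomposition is therefore valid. The largest bag has 3 vertices, so the width is 2.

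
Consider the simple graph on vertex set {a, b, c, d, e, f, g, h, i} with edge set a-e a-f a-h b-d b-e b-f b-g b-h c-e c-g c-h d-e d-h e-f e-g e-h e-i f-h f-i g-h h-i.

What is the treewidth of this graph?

3

A width-3 tree decomposition is:
Bags: B1 = {b, e, f, h}  B2 = {a, e, f, h}  B3 = {e, f, h, i}  B4 = {b, d, e, h}  B5 = {b, e, g, h}  B6 = {c, e, g, h}
Tree: B1–B2, B2–B3, B1–B4, B1–B5, B5–B6
Every bag has size at most 4, so the width is 4 − 1 = 3 and tw(G) ≤ 3. Conversely, {b, d, e, h} is a clique of size 4, and the vertices of any clique must share a bag in every tree decomposition; so some bag has ≥ 4 vertices and tw(G) ≥ 3. Therefore the treewidth is 3.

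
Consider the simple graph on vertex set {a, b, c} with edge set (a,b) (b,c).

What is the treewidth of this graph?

A width-1 tree decomposition is:
Bags: B1 = {b, c}  B2 = {a, b}
Tree: B1–B2
Each bag holds 2 vertices, so the decomposition has width 1, which upper-bounds the treewidth. G has an edge, so its treewidth is at least 1. Combining the bounds, tw(G) = 1.

1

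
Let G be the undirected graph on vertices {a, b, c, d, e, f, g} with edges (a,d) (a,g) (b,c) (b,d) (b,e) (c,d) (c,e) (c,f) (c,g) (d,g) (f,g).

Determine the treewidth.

2

A width-2 tree decomposition is:
Bags: B1 = {b, c, d}  B2 = {b, c, e}  B3 = {c, d, g}  B4 = {a, d, g}  B5 = {c, f, g}
Tree: B1–B2, B1–B3, B3–B4, B3–B5
Every bag has size at most 3, so the width is 3 − 1 = 2 and tw(G) ≤ 2. Conversely, {c, d, g} is a clique of size 3, and the vertices of any clique must share a bag in every tree decomposition; so some bag has ≥ 3 vertices and tw(G) ≥ 2. Combining the bounds, tw(G) = 2.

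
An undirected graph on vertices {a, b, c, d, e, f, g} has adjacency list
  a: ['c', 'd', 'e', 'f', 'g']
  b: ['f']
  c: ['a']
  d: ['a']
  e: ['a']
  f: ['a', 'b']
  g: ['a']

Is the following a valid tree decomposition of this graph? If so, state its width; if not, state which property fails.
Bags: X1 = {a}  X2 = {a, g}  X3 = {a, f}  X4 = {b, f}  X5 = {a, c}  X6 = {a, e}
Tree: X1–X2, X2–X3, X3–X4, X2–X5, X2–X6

A tree decomposition must satisfy three properties: every vertex lies in some bag; for every edge, both endpoints lie together in some bag; and for every vertex, the bags containing it form a connected subtree. Here vertex d appears in no bag, so the decomposition is invalid.

No — vertex d appears in no bag.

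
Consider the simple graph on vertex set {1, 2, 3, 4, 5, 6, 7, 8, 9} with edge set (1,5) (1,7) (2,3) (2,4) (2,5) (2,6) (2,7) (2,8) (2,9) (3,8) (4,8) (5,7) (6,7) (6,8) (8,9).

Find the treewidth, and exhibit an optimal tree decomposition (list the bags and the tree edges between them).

Treewidth 2.
One optimal decomposition is:
Bags: B1 = {2, 3, 8}  B2 = {2, 6, 8}  B3 = {2, 6, 7}  B4 = {2, 5, 7}  B5 = {2, 4, 8}  B6 = {2, 8, 9}  B7 = {1, 5, 7}
Tree: B1–B2, B2–B3, B3–B4, B2–B5, B1–B6, B4–B7

Every bag has size at most 3, so the width is 3 − 1 = 2 and tw(G) ≤ 2. For the lower bound, the 3 vertices {1, 5, 7} are pairwise adjacent, and any tree decomposition puts a clique entirely inside one bag — forcing width ≥ 2. Combining the bounds, tw(G) = 2.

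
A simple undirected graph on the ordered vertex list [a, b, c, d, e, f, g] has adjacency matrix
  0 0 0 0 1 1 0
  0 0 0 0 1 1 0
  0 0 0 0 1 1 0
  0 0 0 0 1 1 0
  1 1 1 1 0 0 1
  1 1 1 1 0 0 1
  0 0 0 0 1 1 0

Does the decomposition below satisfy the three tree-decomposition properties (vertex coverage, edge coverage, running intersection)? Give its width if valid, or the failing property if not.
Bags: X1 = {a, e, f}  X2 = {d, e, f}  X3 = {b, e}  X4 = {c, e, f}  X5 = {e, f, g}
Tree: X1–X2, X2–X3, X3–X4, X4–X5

A tree decomposition must satisfy three properties: every vertex lies in some bag; for every edge, both endpoints lie together in some bag; and for every vertex, the bags containing it form a connected subtree. Here edge (f,b) lies in no bag, so the decomposition is invalid.

No — edge (f,b) lies in no bag.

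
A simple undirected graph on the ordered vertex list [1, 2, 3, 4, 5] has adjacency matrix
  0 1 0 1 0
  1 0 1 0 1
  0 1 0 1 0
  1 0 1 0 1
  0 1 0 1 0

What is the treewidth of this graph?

A width-2 tree decomposition is:
Bags: B1 = {1, 2, 4}  B2 = {2, 4, 5}  B3 = {2, 3, 4}
Tree: B1–B2, B2–B3
The largest bag has 3 vertices, giving width 2; this decomposition certifies tw(G) ≤ 2. The edges 1–2–5–4–1 form a cycle, so G is not a tree and its treewidth is at least 2. The upper and lower bounds meet at 2, so that is the treewidth.

2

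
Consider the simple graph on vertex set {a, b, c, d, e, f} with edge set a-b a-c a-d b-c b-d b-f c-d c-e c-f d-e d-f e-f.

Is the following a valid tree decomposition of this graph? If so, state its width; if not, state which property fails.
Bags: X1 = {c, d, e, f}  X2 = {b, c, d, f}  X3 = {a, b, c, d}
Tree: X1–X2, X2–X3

Vertex coverage: the bags together contain {a, b, c, d, e, f}, the full vertex set. Edge coverage: each edge of G has both endpoints in at least one bag. Running intersection: for every vertex, the bags containing it form a connected subtree. All three properties hold, so this is a valid tree decomposition of width max|bag| − 1 = 3, and hence tw(G) ≤ 3.

Yes; width 3.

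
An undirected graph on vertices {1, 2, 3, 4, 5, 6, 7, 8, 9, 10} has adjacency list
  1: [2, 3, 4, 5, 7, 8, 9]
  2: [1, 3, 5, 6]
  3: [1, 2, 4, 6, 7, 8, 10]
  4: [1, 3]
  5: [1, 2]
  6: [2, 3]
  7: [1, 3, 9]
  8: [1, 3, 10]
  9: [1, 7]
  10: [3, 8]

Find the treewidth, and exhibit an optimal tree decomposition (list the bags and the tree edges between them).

Treewidth 2.
Bags: B1 = {1, 3, 7}  B2 = {1, 3, 8}  B3 = {1, 2, 3}  B4 = {3, 8, 10}  B5 = {1, 7, 9}  B6 = {1, 3, 4}  B7 = {2, 3, 6}  B8 = {1, 2, 5}
Tree: B1–B2, B2–B3, B2–B4, B1–B5, B2–B6, B3–B7, B3–B8

Each bag holds 3 vertices, so the decomposition has width 2, which upper-bounds the treewidth. Conversely, {1, 7, 9} is a clique of size 3, and the vertices of any clique must share a bag in every tree decomposition; so some bag has ≥ 3 vertices and tw(G) ≥ 2. Hence tw(G) = 2 exactly.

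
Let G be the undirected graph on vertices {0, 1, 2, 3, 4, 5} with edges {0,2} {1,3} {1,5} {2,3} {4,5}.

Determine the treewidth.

1

A width-1 tree decomposition is:
Bags: B1 = {0, 2}  B2 = {2, 3}  B3 = {1, 3}  B4 = {1, 5}  B5 = {4, 5}
Tree: B1–B2, B2–B3, B3–B4, B4–B5
Each bag holds 2 vertices, so the decomposition has width 1, which upper-bounds the treewidth. Since G has at least one edge (e.g. 0–2), it is not an edgeless graph, so tw(G) ≥ 1. Therefore the treewidth is 1.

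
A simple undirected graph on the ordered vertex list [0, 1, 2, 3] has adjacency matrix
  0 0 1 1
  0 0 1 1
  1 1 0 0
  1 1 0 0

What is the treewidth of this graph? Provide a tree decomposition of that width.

Every bag has size at most 3, so the width is 3 − 1 = 2 and tw(G) ≤ 2. For the lower bound, G contains the cycle 2–0–3–1–2, so G is not a forest; only forests have treewidth ≤ 1, hence tw(G) ≥ 2. Therefore the treewidth is 2.

Treewidth 2.
Bags: B1 = {0, 2, 3}  B2 = {1, 2, 3}
Tree: B1–B2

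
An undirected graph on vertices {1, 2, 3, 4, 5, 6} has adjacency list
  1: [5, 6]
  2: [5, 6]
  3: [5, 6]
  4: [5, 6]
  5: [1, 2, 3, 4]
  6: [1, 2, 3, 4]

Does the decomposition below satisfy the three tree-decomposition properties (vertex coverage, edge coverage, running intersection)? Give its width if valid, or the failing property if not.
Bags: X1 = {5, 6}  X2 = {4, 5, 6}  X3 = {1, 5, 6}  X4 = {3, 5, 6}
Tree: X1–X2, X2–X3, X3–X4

No — vertex 2 appears in no bag.

A tree decomposition must satisfy three properties: every vertex lies in some bag; for every edge, both endpoints lie together in some bag; and for every vertex, the bags containing it form a connected subtree. Here vertex 2 appears in no bag, so the decomposition is invalid.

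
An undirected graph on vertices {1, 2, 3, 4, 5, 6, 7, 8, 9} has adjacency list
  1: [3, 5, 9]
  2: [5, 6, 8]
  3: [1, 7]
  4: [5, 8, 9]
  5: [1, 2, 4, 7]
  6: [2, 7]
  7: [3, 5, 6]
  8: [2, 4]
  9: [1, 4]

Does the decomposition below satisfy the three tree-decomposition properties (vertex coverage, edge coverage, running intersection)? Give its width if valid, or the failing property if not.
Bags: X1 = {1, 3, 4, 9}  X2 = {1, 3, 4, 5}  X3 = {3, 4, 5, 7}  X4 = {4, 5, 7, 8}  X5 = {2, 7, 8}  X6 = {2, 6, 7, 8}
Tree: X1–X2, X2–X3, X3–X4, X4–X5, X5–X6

A tree decomposition must satisfy three properties: every vertex lies in some bag; for every edge, both endpoints lie together in some bag; and for every vertex, the bags containing it form a connected subtree. Here edge (5,2) lies in no bag, so the decomposition is invalid.

No — edge (5,2) lies in no bag.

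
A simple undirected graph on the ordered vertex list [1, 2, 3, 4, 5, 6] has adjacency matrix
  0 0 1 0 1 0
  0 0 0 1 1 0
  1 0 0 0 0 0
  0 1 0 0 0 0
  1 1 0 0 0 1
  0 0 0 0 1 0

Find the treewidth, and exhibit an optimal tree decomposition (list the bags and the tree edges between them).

Treewidth 1.
One optimal decomposition is:
Bags: B1 = {2, 5}  B2 = {1, 5}  B3 = {2, 4}  B4 = {5, 6}  B5 = {1, 3}
Tree: B1–B2, B1–B3, B2–B4, B2–B5

Each bag holds 2 vertices, so the decomposition has width 1, which upper-bounds the treewidth. Since G has at least one edge (e.g. 5–2), it is not an edgeless graph, so tw(G) ≥ 1. Therefore the treewidth is 1.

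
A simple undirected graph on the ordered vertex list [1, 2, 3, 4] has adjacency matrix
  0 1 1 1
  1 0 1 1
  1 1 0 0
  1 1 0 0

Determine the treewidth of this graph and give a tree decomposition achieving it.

Treewidth 2.
Bags: B1 = {1, 2, 3}  B2 = {1, 2, 4}
Tree: B1–B2

Each bag holds 3 vertices, so the decomposition has width 2, which upper-bounds the treewidth. On the other hand G contains the 3-clique {1, 2, 3}. A clique must lie in a single bag of any decomposition, so no decomposition can have width below 2. Therefore the treewidth is 2.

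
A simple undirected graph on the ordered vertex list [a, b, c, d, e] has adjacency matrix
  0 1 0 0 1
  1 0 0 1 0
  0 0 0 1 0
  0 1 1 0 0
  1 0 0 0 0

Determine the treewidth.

1

A width-1 tree decomposition is:
Bags: B1 = {c, d}  B2 = {b, d}  B3 = {a, b}  B4 = {a, e}
Tree: B1–B2, B2–B3, B3–B4
The largest bag has 2 vertices, giving width 1; this decomposition certifies tw(G) ≤ 1. G has an edge, so its treewidth is at least 1. Combining the bounds, tw(G) = 1.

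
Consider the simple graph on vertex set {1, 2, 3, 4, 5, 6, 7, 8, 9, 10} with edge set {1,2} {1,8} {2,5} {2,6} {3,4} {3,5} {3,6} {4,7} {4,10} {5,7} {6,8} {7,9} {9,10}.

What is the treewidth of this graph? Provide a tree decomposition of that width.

Treewidth 2.
Bags: B1 = {1, 2, 8}  B2 = {2, 6, 8}  B3 = {2, 5, 6}  B4 = {3, 5, 6}  B5 = {3, 5, 7}  B6 = {3, 4, 7}  B7 = {4, 7, 9}  B8 = {4, 9, 10}
Tree: B1–B2, B2–B3, B3–B4, B4–B5, B5–B6, B6–B7, B7–B8

The largest bag has 3 vertices, giving width 2; this decomposition certifies tw(G) ≤ 2. Since 1–8–6–2–1 is a cycle in G, G is not acyclic. Forests are exactly the graphs of treewidth ≤ 1, so tw(G) ≥ 2. Hence tw(G) = 2 exactly.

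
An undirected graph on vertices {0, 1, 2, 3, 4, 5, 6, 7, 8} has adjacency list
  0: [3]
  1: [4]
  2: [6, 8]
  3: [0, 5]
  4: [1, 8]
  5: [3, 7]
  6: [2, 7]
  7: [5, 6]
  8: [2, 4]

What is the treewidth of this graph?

A width-1 tree decomposition is:
Bags: B1 = {0, 3}  B2 = {3, 5}  B3 = {5, 7}  B4 = {6, 7}  B5 = {2, 6}  B6 = {2, 8}  B7 = {4, 8}  B8 = {1, 4}
Tree: B1–B2, B2–B3, B3–B4, B4–B5, B5–B6, B6–B7, B7–B8
Every bag has size at most 2, so the width is 2 − 1 = 1 and tw(G) ≤ 1. G has an edge, so its treewidth is at least 1. Hence tw(G) = 1 exactly.

1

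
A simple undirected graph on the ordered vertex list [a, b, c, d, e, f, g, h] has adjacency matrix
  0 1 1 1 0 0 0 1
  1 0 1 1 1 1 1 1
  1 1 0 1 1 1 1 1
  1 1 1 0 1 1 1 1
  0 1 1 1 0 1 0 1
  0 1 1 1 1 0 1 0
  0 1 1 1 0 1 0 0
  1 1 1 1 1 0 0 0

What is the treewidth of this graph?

4

A width-4 tree decomposition is:
Bags: B1 = {b, c, d, e, h}  B2 = {b, c, d, e, f}  B3 = {a, b, c, d, h}  B4 = {b, c, d, f, g}
Tree: B1–B2, B1–B3, B2–B4
Every bag has size at most 5, so the width is 5 − 1 = 4 and tw(G) ≤ 4. Conversely, {a, b, c, d, h} is a clique of size 5, and the vertices of any clique must share a bag in every tree decomposition; so some bag has ≥ 5 vertices and tw(G) ≥ 4. Combining the bounds, tw(G) = 4.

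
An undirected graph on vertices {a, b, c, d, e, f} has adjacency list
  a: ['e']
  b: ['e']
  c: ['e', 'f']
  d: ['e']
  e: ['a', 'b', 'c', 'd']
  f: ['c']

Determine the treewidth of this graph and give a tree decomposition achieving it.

Each bag holds 2 vertices, so the decomposition has width 1, which upper-bounds the treewidth. G has an edge, so its treewidth is at least 1. Hence tw(G) = 1 exactly.

Treewidth 1.
One optimal decomposition is:
Bags: B1 = {c, e}  B2 = {a, e}  B3 = {b, e}  B4 = {d, e}  B5 = {c, f}
Tree: B1–B2, B2–B3, B1–B4, B1–B5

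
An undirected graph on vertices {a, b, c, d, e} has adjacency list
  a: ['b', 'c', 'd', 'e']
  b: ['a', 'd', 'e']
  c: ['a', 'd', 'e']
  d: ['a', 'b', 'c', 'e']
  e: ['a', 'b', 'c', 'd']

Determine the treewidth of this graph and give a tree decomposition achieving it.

Treewidth 3.
One such decomposition:
Bags: B1 = {a, b, d, e}  B2 = {a, c, d, e}
Tree: B1–B2

The largest bag has 4 vertices, giving width 3; this decomposition certifies tw(G) ≤ 3. Conversely, {a, c, d, e} is a clique of size 4, and the vertices of any clique must share a bag in every tree decomposition; so some bag has ≥ 4 vertices and tw(G) ≥ 3. Hence tw(G) = 3 exactly.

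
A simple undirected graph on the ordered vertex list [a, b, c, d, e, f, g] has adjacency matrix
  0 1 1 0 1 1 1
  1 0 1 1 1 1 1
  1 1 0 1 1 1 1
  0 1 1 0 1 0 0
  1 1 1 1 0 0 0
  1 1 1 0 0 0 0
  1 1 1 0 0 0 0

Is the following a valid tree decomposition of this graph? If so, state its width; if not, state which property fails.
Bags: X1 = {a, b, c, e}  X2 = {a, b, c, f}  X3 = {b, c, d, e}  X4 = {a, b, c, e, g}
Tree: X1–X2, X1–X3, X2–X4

A tree decomposition must satisfy three properties: every vertex lies in some bag; for every edge, both endpoints lie together in some bag; and for every vertex, the bags containing it form a connected subtree. Here bags containing vertex e are not connected in the tree, so the decomposition is invalid.

No — bags containing vertex e are not connected in the tree.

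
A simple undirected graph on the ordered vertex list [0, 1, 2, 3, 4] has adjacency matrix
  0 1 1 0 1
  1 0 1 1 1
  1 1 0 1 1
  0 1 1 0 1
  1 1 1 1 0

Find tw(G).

3

A width-3 tree decomposition is:
Bags: B1 = {1, 2, 3, 4}  B2 = {0, 1, 2, 4}
Tree: B1–B2
The largest bag has 4 vertices, giving width 3; this decomposition certifies tw(G) ≤ 3. For the lower bound, the 4 vertices {0, 1, 2, 4} are pairwise adjacent, and any tree decomposition puts a clique entirely inside one bag — forcing width ≥ 3. The upper and lower bounds meet at 3, so that is the treewidth.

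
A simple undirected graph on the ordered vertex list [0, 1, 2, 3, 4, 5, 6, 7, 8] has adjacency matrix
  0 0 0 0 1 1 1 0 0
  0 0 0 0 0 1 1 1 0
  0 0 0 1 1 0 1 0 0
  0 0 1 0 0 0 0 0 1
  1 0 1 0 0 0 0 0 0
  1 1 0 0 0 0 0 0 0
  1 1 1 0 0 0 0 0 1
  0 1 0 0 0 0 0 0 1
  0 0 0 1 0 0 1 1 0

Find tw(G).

A width-3 tree decomposition is:
Bags: B1 = {1, 3, 7, 8}  B2 = {1, 3, 6, 8}  B3 = {1, 2, 3, 6}  B4 = {1, 2, 5, 6}  B5 = {0, 2, 5, 6}  B6 = {0, 2, 4, 5}
Tree: B1–B2, B2–B3, B3–B4, B4–B5, B5–B6
Every bag has size at most 4, so the width is 4 − 1 = 3 and tw(G) ≤ 3. For the lower bound: the 4 vertex sets {3,7,8}, {1}, {6}, {0,2,4,5} are disjoint, each induces a connected subgraph, and every pair is joined by at least one edge of G. Contracting each set to a single vertex therefore yields K_{4} as a minor, and since treewidth is minor-monotone, tw(G) ≥ tw(K_{4}) = 3. Combining the bounds, tw(G) = 3.

3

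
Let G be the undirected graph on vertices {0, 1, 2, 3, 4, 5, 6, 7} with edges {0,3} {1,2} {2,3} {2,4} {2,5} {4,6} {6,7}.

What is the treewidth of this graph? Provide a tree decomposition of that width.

Treewidth 1.
One such decomposition:
Bags: B1 = {1, 2}  B2 = {2, 5}  B3 = {2, 3}  B4 = {0, 3}  B5 = {2, 4}  B6 = {4, 6}  B7 = {6, 7}
Tree: B1–B2, B2–B3, B3–B4, B1–B5, B5–B6, B6–B7

Each bag holds 2 vertices, so the decomposition has width 1, which upper-bounds the treewidth. Any graph with an edge has treewidth ≥ 1, and G has the edge 1–2. Combining the bounds, tw(G) = 1.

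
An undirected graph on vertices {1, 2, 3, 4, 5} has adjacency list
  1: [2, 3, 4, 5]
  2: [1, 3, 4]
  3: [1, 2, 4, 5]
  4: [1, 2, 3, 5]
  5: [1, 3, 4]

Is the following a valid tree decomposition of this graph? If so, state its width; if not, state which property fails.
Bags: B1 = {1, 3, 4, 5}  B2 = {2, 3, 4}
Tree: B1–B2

A tree decomposition must satisfy three properties: every vertex lies in some bag; for every edge, both endpoints lie together in some bag; and for every vertex, the bags containing it form a connected subtree. Here edge (1,2) lies in no bag, so the decomposition is invalid.

No — edge (1,2) lies in no bag.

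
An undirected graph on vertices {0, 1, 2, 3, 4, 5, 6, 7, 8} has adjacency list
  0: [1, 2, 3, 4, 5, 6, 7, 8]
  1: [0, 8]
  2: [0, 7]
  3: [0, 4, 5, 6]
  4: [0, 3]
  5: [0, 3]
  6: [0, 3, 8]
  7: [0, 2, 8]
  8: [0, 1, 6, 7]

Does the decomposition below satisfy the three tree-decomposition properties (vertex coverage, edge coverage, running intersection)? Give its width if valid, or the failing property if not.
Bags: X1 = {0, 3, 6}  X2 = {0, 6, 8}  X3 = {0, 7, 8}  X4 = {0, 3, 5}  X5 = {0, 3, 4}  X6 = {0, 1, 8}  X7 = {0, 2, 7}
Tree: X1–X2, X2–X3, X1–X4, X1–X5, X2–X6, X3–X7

Vertex coverage: the bags together contain {0, 1, 2, 3, 4, 5, 6, 7, 8}, the full vertex set. Edge coverage: each edge of G has both endpoints in at least one bag. Running intersection: for every vertex, the bags containing it form a connected subtree. All three properties hold, so this is a valid tree decomposition of width max|bag| − 1 = 2, and hence tw(G) ≤ 2.

Yes; width 2.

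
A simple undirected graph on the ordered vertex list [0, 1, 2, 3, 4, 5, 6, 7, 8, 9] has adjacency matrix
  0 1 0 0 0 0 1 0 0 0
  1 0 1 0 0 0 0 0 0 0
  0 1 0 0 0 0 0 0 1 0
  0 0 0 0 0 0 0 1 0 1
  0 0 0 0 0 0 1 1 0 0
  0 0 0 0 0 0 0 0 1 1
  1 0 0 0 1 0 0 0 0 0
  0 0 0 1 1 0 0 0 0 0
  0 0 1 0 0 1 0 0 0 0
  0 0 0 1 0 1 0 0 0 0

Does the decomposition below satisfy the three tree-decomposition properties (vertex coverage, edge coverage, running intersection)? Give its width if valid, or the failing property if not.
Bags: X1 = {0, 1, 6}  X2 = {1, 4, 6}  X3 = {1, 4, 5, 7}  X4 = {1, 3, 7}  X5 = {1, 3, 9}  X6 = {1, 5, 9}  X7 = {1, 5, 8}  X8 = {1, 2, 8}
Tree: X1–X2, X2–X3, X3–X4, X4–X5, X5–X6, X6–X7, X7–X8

No — bags containing vertex 5 are not connected in the tree.

A tree decomposition must satisfy three properties: every vertex lies in some bag; for every edge, both endpoints lie together in some bag; and for every vertex, the bags containing it form a connected subtree. Here bags containing vertex 5 are not connected in the tree, so the decomposition is invalid.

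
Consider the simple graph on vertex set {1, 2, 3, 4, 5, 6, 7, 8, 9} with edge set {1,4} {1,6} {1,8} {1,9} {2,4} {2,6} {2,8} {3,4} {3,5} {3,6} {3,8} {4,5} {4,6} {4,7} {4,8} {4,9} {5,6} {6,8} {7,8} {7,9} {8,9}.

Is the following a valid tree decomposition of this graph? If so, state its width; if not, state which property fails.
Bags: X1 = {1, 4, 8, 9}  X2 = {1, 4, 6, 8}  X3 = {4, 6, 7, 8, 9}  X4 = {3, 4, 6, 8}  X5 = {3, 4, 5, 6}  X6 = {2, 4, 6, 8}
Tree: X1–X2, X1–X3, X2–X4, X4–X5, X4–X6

A tree decomposition must satisfy three properties: every vertex lies in some bag; for every edge, both endpoints lie together in some bag; and for every vertex, the bags containing it form a connected subtree. Here bags containing vertex 6 are not connected in the tree, so the decomposition is invalid.

No — bags containing vertex 6 are not connected in the tree.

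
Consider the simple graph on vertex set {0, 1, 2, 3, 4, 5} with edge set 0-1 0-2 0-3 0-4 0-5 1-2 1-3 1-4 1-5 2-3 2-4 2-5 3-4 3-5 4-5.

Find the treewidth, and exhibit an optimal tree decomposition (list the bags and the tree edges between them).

Treewidth 5.
Bags: B1 = {0, 1, 2, 3, 4, 5}
Tree: (single bag)

With just one bag of size 6, the width is 6 − 1 = 5, so tw(G) ≤ 5. On the other hand G contains the 6-clique {0, 1, 2, 3, 4, 5}. A clique must lie in a single bag of any decomposition, so no decomposition can have width below 5. Combining the bounds, tw(G) = 5.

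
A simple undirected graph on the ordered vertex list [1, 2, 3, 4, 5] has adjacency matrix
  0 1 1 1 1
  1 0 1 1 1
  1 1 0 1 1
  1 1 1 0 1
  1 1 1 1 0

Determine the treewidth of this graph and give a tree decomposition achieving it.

Treewidth 4.
One optimal decomposition is:
Bags: B1 = {1, 2, 3, 4, 5}
Tree: (single bag)

With just one bag of size 5, the width is 5 − 1 = 4, so tw(G) ≤ 4. Conversely, {1, 2, 3, 4, 5} is a clique of size 5, and the vertices of any clique must share a bag in every tree decomposition; so some bag has ≥ 5 vertices and tw(G) ≥ 4. Combining the bounds, tw(G) = 4.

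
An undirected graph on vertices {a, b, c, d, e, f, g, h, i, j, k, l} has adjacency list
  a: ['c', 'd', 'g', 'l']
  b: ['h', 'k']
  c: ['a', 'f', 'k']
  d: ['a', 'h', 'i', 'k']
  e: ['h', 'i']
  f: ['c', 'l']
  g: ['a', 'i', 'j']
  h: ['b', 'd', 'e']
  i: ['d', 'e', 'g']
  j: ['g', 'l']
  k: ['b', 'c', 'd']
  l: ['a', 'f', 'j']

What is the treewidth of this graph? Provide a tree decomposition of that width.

Treewidth 3.
One such decomposition:
Bags: B1 = {f, g, j, l}  B2 = {a, f, g, l}  B3 = {a, c, f, g}  B4 = {a, c, g, i}  B5 = {a, c, d, i}  B6 = {c, d, i, k}  B7 = {d, e, i, k}  B8 = {d, e, h, k}  B9 = {b, e, h, k}
Tree: B1–B2, B2–B3, B3–B4, B4–B5, B5–B6, B6–B7, B7–B8, B8–B9

The largest bag has 4 vertices, giving width 3; this decomposition certifies tw(G) ≤ 3. For the lower bound: the 4 vertex sets {f,j,l}, {g}, {a}, {c,d,i,k} are disjoint, each induces a connected subgraph, and every pair is joined by at least one edge of G. Contracting each set to a single vertex therefore yields K_{4} as a minor, and since treewidth is minor-monotone, tw(G) ≥ tw(K_{4}) = 3. Hence tw(G) = 3 exactly.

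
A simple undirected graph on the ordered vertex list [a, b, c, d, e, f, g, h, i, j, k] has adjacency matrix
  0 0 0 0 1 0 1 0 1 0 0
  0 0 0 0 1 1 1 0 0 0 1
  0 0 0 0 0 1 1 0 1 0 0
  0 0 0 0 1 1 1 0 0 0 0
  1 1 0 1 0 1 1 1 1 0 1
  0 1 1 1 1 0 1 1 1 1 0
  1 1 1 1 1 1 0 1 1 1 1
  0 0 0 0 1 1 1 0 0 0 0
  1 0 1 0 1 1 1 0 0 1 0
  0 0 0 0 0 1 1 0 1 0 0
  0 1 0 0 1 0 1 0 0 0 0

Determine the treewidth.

3

A width-3 tree decomposition is:
Bags: B1 = {e, f, g, i}  B2 = {b, e, f, g}  B3 = {b, e, g, k}  B4 = {f, g, i, j}  B5 = {a, e, g, i}  B6 = {e, f, g, h}  B7 = {d, e, f, g}  B8 = {c, f, g, i}
Tree: B1–B2, B2–B3, B1–B4, B1–B5, B2–B6, B1–B7, B1–B8
Every bag has size at most 4, so the width is 4 − 1 = 3 and tw(G) ≤ 3. On the other hand G contains the 4-clique {a, e, g, i}. A clique must lie in a single bag of any decomposition, so no decomposition can have width below 3. The upper and lower bounds meet at 3, so that is the treewidth.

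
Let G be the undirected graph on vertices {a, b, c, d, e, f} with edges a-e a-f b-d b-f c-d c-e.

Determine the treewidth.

A width-2 tree decomposition is:
Bags: B1 = {a, b, f}  B2 = {a, b, d}  B3 = {a, c, d}  B4 = {a, c, e}
Tree: B1–B2, B2–B3, B3–B4
Each bag holds 3 vertices, so the decomposition has width 2, which upper-bounds the treewidth. For the lower bound, G contains the cycle a–f–b–d–c–e–a, so G is not a forest; only forests have treewidth ≤ 1, hence tw(G) ≥ 2. Hence tw(G) = 2 exactly.

2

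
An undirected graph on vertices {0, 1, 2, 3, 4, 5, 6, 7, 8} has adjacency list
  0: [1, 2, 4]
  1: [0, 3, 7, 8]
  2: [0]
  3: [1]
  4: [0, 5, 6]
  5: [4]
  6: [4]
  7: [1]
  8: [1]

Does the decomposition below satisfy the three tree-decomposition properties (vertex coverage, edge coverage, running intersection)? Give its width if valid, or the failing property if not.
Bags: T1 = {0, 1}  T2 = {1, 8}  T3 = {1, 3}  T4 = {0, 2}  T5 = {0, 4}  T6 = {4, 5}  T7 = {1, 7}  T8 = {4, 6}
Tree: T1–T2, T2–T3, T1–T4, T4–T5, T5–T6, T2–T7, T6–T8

Yes; width 1.

Every vertex of G appears in some bag (union = {0, 1, 2, 3, 4, 5, 6, 7, 8}); every edge is covered by a bag; and for each vertex v the set of bags containing v is connected in the bag tree. The decomposition is therefore valid. The largest bag has 2 vertices, so the width is 1.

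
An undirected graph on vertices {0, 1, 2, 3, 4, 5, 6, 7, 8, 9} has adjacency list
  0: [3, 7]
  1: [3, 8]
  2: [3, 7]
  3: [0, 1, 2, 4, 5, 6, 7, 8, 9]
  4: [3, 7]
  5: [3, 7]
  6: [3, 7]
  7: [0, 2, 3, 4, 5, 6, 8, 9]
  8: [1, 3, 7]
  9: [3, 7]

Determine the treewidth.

2

A width-2 tree decomposition is:
Bags: B1 = {3, 5, 7}  B2 = {2, 3, 7}  B3 = {3, 7, 8}  B4 = {3, 7, 9}  B5 = {3, 4, 7}  B6 = {0, 3, 7}  B7 = {3, 6, 7}  B8 = {1, 3, 8}
Tree: B1–B2, B1–B3, B3–B4, B3–B5, B3–B6, B3–B7, B3–B8
Each bag holds 3 vertices, so the decomposition has width 2, which upper-bounds the treewidth. Conversely, {1, 3, 8} is a clique of size 3, and the vertices of any clique must share a bag in every tree decomposition; so some bag has ≥ 3 vertices and tw(G) ≥ 2. Combining the bounds, tw(G) = 2.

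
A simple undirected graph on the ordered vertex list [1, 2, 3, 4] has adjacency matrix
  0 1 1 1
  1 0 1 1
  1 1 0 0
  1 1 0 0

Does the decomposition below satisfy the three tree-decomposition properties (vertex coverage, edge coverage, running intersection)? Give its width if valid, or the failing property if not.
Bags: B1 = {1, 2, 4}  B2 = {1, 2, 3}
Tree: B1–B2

Every vertex of G appears in some bag (union = {1, 2, 3, 4}); every edge is covered by a bag; and for each vertex v the set of bags containing v is connected in the bag tree. The decomposition is therefore valid. The largest bag has 3 vertices, so the width is 2.

Yes; width 2.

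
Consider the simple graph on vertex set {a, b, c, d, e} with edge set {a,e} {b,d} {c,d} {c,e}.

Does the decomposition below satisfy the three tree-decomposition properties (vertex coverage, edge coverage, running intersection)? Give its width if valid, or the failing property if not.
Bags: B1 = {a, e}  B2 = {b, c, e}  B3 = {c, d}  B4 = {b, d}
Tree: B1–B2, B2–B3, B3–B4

No — bags containing vertex b are not connected in the tree.

A tree decomposition must satisfy three properties: every vertex lies in some bag; for every edge, both endpoints lie together in some bag; and for every vertex, the bags containing it form a connected subtree. Here bags containing vertex b are not connected in the tree, so the decomposition is invalid.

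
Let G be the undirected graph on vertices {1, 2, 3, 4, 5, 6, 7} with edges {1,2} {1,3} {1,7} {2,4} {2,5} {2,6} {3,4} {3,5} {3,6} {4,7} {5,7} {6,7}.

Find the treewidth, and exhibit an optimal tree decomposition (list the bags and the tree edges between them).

Treewidth 3.
Bags: B1 = {2, 3, 6, 7}  B2 = {2, 3, 5, 7}  B3 = {2, 3, 4, 7}  B4 = {1, 2, 3, 7}
Tree: B1–B2, B2–B3, B3–B4

The largest bag has 4 vertices, giving width 3; this decomposition certifies tw(G) ≤ 3. For the lower bound: the 4 vertex sets {3,6}, {2,5}, {7}, {4} are disjoint, each induces a connected subgraph, and every pair is joined by at least one edge of G. Contracting each set to a single vertex therefore yields K_{4} as a minor, and since treewidth is minor-monotone, tw(G) ≥ tw(K_{4}) = 3. Hence tw(G) = 3 exactly.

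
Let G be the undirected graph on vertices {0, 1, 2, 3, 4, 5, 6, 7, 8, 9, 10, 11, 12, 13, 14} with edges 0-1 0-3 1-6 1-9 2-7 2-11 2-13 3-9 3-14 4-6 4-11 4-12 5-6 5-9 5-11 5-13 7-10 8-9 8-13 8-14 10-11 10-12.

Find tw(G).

3

A width-3 tree decomposition is:
Bags: B1 = {0, 1, 3, 14}  B2 = {1, 3, 9, 14}  B3 = {1, 8, 9, 14}  B4 = {1, 6, 8, 9}  B5 = {5, 6, 8, 9}  B6 = {5, 6, 8, 13}  B7 = {4, 5, 6, 13}  B8 = {4, 5, 11, 13}  B9 = {2, 4, 11, 13}  B10 = {2, 4, 11, 12}  B11 = {2, 10, 11, 12}  B12 = {2, 7, 10, 12}
Tree: B1–B2, B2–B3, B3–B4, B4–B5, B5–B6, B6–B7, B7–B8, B8–B9, B9–B10, B10–B11, B11–B12
Each bag holds 4 vertices, so the decomposition has width 3, which upper-bounds the treewidth. For the lower bound: the 4 vertex sets {0,3,14}, {1}, {9}, {5,6,8,13} are disjoint, each induces a connected subgraph, and every pair is joined by at least one edge of G. Contracting each set to a single vertex therefore yields K_{4} as a minor, and since treewidth is minor-monotone, tw(G) ≥ tw(K_{4}) = 3. Therefore the treewidth is 3.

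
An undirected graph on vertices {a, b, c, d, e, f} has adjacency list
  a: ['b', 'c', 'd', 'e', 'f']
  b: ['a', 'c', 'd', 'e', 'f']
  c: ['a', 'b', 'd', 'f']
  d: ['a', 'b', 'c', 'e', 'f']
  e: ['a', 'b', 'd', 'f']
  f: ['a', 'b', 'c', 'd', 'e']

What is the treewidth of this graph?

A width-4 tree decomposition is:
Bags: B1 = {a, b, c, d, f}  B2 = {a, b, d, e, f}
Tree: B1–B2
Every bag has size at most 5, so the width is 5 − 1 = 4 and tw(G) ≤ 4. For the lower bound, the 5 vertices {a, b, d, e, f} are pairwise adjacent, and any tree decomposition puts a clique entirely inside one bag — forcing width ≥ 4. Therefore the treewidth is 4.

4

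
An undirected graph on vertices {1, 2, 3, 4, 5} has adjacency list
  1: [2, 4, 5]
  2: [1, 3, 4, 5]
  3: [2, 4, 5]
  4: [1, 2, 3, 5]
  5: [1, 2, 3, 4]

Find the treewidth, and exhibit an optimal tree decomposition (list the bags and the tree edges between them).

Treewidth 3.
Bags: B1 = {1, 2, 4, 5}  B2 = {2, 3, 4, 5}
Tree: B1–B2

Every bag has size at most 4, so the width is 4 − 1 = 3 and tw(G) ≤ 3. For the lower bound, the 4 vertices {1, 2, 4, 5} are pairwise adjacent, and any tree decomposition puts a clique entirely inside one bag — forcing width ≥ 3. Hence tw(G) = 3 exactly.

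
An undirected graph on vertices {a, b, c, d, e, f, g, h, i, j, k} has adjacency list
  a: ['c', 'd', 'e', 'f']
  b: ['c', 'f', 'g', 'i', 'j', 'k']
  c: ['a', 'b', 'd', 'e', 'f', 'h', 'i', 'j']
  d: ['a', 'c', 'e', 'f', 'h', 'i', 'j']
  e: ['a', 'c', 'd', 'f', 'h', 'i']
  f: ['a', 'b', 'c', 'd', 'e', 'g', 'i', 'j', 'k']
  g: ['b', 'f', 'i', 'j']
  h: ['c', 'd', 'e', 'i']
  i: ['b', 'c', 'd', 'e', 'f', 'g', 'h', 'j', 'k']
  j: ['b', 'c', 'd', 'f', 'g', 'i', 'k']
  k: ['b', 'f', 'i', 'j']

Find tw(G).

A width-4 tree decomposition is:
Bags: B1 = {b, c, f, i, j}  B2 = {c, d, f, i, j}  B3 = {b, f, i, j, k}  B4 = {c, d, e, f, i}  B5 = {c, d, e, h, i}  B6 = {a, c, d, e, f}  B7 = {b, f, g, i, j}
Tree: B1–B2, B1–B3, B2–B4, B4–B5, B4–B6, B3–B7
The largest bag has 5 vertices, giving width 4; this decomposition certifies tw(G) ≤ 4. For the lower bound, the 5 vertices {c, d, e, h, i} are pairwise adjacent, and any tree decomposition puts a clique entirely inside one bag — forcing width ≥ 4. The upper and lower bounds meet at 4, so that is the treewidth.

4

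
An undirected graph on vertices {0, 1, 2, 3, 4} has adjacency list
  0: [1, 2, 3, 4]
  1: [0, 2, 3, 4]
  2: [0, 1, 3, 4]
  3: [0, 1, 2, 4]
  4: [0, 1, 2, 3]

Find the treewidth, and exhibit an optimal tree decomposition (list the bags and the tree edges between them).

A single bag containing all 5 vertices is trivially a valid decomposition of width 4. On the other hand G contains the 5-clique {0, 1, 2, 3, 4}. A clique must lie in a single bag of any decomposition, so no decomposition can have width below 4. Combining the bounds, tw(G) = 4.

Treewidth 4.
Bags: B1 = {0, 1, 2, 3, 4}
Tree: (single bag)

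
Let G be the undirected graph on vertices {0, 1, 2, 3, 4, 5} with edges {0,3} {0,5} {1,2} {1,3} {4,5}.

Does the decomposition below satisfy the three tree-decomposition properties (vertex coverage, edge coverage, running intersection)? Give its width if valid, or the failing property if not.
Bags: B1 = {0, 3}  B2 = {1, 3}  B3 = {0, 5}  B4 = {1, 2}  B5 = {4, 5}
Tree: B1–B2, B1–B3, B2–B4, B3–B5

Vertex coverage: the bags together contain {0, 1, 2, 3, 4, 5}, the full vertex set. Edge coverage: each edge of G has both endpoints in at least one bag. Running intersection: for every vertex, the bags containing it form a connected subtree. All three properties hold, so this is a valid tree decomposition of width max|bag| − 1 = 1, and hence tw(G) ≤ 1.

Yes; width 1.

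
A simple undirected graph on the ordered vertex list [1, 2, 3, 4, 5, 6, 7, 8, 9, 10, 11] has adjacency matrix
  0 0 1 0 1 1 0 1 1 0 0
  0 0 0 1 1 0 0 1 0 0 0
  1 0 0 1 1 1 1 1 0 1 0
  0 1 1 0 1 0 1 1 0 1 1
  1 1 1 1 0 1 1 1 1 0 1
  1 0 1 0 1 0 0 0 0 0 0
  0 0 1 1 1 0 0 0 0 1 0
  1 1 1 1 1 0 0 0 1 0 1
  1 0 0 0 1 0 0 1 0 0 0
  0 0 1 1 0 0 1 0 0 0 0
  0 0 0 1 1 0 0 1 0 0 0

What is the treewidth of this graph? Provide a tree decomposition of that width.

Each bag holds 4 vertices, so the decomposition has width 3, which upper-bounds the treewidth. Conversely, {3, 4, 7, 10} is a clique of size 4, and the vertices of any clique must share a bag in every tree decomposition; so some bag has ≥ 4 vertices and tw(G) ≥ 3. Therefore the treewidth is 3.

Treewidth 3.
One optimal decomposition is:
Bags: B1 = {3, 4, 5, 8}  B2 = {4, 5, 8, 11}  B3 = {1, 3, 5, 8}  B4 = {2, 4, 5, 8}  B5 = {3, 4, 5, 7}  B6 = {1, 5, 8, 9}  B7 = {1, 3, 5, 6}  B8 = {3, 4, 7, 10}
Tree: B1–B2, B1–B3, B1–B4, B1–B5, B3–B6, B3–B7, B5–B8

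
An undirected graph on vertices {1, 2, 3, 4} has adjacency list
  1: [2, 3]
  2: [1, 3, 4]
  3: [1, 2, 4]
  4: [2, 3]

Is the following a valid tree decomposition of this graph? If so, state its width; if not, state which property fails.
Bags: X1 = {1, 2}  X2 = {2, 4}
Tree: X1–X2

A tree decomposition must satisfy three properties: every vertex lies in some bag; for every edge, both endpoints lie together in some bag; and for every vertex, the bags containing it form a connected subtree. Here vertex 3 appears in no bag, so the decomposition is invalid.

No — vertex 3 appears in no bag.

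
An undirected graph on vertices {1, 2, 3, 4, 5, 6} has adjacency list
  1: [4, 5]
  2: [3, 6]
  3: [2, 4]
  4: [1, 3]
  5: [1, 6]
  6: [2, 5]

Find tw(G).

2

A width-2 tree decomposition is:
Bags: B1 = {1, 3, 4}  B2 = {1, 3, 5}  B3 = {3, 5, 6}  B4 = {2, 3, 6}
Tree: B1–B2, B2–B3, B3–B4
Each bag holds 3 vertices, so the decomposition has width 2, which upper-bounds the treewidth. The edges 3–4–1–5–6–2–3 form a cycle, so G is not a tree and its treewidth is at least 2. Combining the bounds, tw(G) = 2.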